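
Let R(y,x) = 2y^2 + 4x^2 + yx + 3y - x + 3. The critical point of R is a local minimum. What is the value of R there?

∂R/∂y = 4y + x + 3 = 0 and ∂R/∂x = y + 8x - 1 = 0, so (y, x) = (-25/31, 7/31).
The Hessian has R_{yy} = 4, R_{xx} = 8, R_{yx} = 1, giving D = 31 > 0 with R_{yy} > 0, so the point is a local minimum.
R(-25/31, 7/31) = 52/31.

52/31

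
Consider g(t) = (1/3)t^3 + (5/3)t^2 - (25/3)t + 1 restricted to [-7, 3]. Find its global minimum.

-544/81

Differentiating, g'(t) = t^2 + (10/3)t - 25/3; which vanishes at t = -5 and t = 5/3.
Compare values at every candidate in [-7, 3]: g(-7) = 80/3, g(-5) = 128/3, g(5/3) = -544/81, g(3) = 0.
Hence the absolute minimum is -544/81 at t = 5/3.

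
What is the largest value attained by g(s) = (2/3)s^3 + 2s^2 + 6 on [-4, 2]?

Differentiating, g'(s) = 2s^2 + 4s; which vanishes at s = -2 and s = 0.
Evaluating at the critical points and endpoints: g(-4) = -14/3; g(-2) = 26/3; g(0) = 6; g(2) = 58/3.
So the maximum is g(2) = 58/3.

58/3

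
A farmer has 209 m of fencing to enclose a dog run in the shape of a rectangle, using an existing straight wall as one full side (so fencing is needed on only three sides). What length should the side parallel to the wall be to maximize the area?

Let the sides perpendicular to the wall have length x and the parallel side y, so 2x + y = 209 and the area is A = xy = x(209 − 2x).
A'(x) = 209 − 4x = 0 gives x = 209/4, and A''(x) = −4 < 0 confirms a maximum.
Then y = 209 − 2·209/4 = 209/2 and A = 43681/8.

209/2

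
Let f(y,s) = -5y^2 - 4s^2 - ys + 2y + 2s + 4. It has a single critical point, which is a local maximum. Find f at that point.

∂f/∂y = -10y - s + 2 = 0 and ∂f/∂s = -y - 8s + 2 = 0, so (y, s) = (14/79, 18/79).
The Hessian has f_{yy} = -10, f_{ss} = -8, f_{ys} = -1, giving D = 79 > 0 with f_{yy} < 0, so the point is a local maximum.
f(14/79, 18/79) = 348/79.

348/79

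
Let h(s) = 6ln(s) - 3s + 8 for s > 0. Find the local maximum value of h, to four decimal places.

h'(s) = 6/s − 3 = 0 gives s = 2.
h''(s) = -6/s², which is negative for s > 0, so this is a local maximum.
h(2) = 6·ln(2) - 6 + 8 ≈ 6.1589.

6.1589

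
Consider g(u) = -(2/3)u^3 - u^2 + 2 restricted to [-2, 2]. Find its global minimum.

-22/3

g'(u) = -2u^2 - 2u, which vanishes at u = -1 and u = 0.
Candidates: g(-2) = 10/3, g(-1) = 5/3, g(0) = 2, g(2) = -22/3.
Hence the absolute minimum is -22/3 at u = 2.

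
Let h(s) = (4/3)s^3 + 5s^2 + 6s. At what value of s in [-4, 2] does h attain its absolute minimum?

-4

h'(s) = 4s^2 + 10s + 6, which vanishes at s = -3/2 and s = -1.
Candidates: h(-4) = -88/3,  h(-3/2) = -9/4,  h(-1) = -7/3,  h(2) = 128/3.
Hence the absolute minimum is -88/3 at s = -4.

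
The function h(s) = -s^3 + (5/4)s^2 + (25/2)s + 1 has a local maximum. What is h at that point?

391/16

Critical points: h'(s) = -3s^2 + (5/2)s + 25/2 vanishes at s = -5/3, 5/2.
Since h''(s) = -6s + 5/2, we get h''(-5/3) = 25/2 > 0 ⇒ local minimum; h''(5/2) = -25/2 < 0 ⇒ local maximum.
Thus h has its local maximum at s = 5/2, with value 391/16.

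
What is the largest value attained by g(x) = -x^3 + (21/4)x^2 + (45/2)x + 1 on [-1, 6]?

479/4

g'(x) = -3x^2 + (21/2)x + 45/2, whose only zero in [-1, 6] is x = 5.
Compare values at every candidate in [-1, 6]: g(-1) = -61/4,  g(5) = 479/4,  g(6) = 109.
So the maximum is g(5) = 479/4.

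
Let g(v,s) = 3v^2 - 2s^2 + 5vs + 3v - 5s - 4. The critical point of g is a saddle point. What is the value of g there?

∂g/∂v = 6v + 5s + 3 = 0 and ∂g/∂s = 5v - 4s - 5 = 0, so (v, s) = (13/49, -45/49).
The Hessian has g_{vv} = 6, g_{ss} = -4, g_{vs} = 5, giving D = -49 < 0, so the point is a saddle point.
g(13/49, -45/49) = -64/49.

-64/49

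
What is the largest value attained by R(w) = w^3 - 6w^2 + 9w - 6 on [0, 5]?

R'(w) = 3w^2 - 12w + 9, which vanishes at w = 1 and w = 3.
Compare values at every candidate in [0, 5]: R(0) = -6, R(1) = -2, R(3) = -6, R(5) = 14.
So the maximum is R(5) = 14.

14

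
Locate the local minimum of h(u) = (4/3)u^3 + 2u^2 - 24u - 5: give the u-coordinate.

2

h'(u) = 4u^2 + 4u - 24. Setting h'(u) = 0 gives u ∈ {-3, 2}.
Second-derivative test with h''(u) = 8u + 4: h''(-3) = -20 < 0 ⇒ local maximum; h''(2) = 20 > 0 ⇒ local minimum.
Thus h has its local minimum at u = 2, with value -103/3.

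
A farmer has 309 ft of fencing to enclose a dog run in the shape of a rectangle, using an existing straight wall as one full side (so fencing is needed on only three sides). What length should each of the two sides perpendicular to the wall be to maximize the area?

Let the sides perpendicular to the wall have length x and the parallel side y, so 2x + y = 309 and the area is A = xy = x(309 − 2x).
A'(x) = 309 − 4x = 0 gives x = 309/4, and A''(x) = −4 < 0 confirms a maximum.
Then y = 309 − 2·309/4 = 309/2 and A = 95481/8.

309/4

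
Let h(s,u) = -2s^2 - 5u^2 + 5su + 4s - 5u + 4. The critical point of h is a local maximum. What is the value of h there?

6

∂h/∂s = -4s + 5u + 4 = 0 and ∂h/∂u = 5s - 10u - 5 = 0, so (s, u) = (1, 0).
The Hessian has h_{ss} = -4, h_{uu} = -10, h_{su} = 5, giving D = 15 > 0 with h_{ss} < 0, so the point is a local maximum.
h(1, 0) = 6.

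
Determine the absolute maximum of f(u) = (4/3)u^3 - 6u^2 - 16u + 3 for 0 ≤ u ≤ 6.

The derivative is 4u^2 - 12u - 16, whose only zero in [0, 6] is u = 4.
Compare values at every candidate in [0, 6]: f(0) = 3; f(4) = -215/3; f(6) = -21.
So the maximum is f(0) = 3.

3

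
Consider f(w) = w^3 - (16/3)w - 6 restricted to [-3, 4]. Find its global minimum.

Differentiating, f'(w) = 3w^2 - 16/3; which vanishes at w = -4/3 and w = 4/3.
Candidates: f(-3) = -17,  f(-4/3) = -34/27,  f(4/3) = -290/27,  f(4) = 110/3.
Hence the absolute minimum is -17 at w = -3.

-17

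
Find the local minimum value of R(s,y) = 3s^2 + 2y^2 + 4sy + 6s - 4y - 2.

∂R/∂s = 6s + 4y + 6 = 0 and ∂R/∂y = 4s + 4y - 4 = 0, so (s, y) = (-5, 6).
The Hessian has R_{ss} = 6, R_{yy} = 4, R_{sy} = 4, giving D = 8 > 0 with R_{ss} > 0, so the point is a local minimum.
R(-5, 6) = -29.

-29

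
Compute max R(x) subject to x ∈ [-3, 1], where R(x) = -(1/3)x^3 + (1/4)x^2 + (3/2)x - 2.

19/4

The derivative is -x^2 + (1/2)x + 3/2, whose only zero in [-3, 1] is x = -1.
Compare values at every candidate in [-3, 1]: R(-3) = 19/4, R(-1) = -35/12, R(1) = -7/12.
Hence the absolute maximum is 19/4 at x = -3.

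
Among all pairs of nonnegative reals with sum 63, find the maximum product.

With x + y = 63, the product is P(x) = x(63 − x).
P'(x) = 63 − 2x = 0 gives x = 63/2; P'' = −2 < 0, so this is the maximum.
P = 63/2·63/2 = 3969/4.

3969/4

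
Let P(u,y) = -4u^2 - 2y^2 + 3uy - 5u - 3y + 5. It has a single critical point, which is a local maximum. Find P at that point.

∂P/∂u = -8u + 3y - 5 = 0 and ∂P/∂y = 3u - 4y - 3 = 0, so (u, y) = (-29/23, -39/23).
The Hessian has P_{uu} = -8, P_{yy} = -4, P_{uy} = 3, giving D = 23 > 0 with P_{uu} < 0, so the point is a local maximum.
P(-29/23, -39/23) = 246/23.

246/23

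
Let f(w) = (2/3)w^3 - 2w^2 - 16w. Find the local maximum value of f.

56/3

f'(w) = 2w^2 - 4w - 16. Setting f'(w) = 0 gives w ∈ {-2, 4}.
Since f''(w) = 4w - 4, we get f''(-2) = -12 < 0 ⇒ local maximum; f''(4) = 12 > 0 ⇒ local minimum.
Thus f has its local maximum at w = -2, with value 56/3.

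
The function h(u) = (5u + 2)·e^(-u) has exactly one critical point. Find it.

h'(u) = 5·e^(-u) + (5u + 2)·(-1)·e^(-u) = (-5u + 3)·e^(-u). Since e^(-u) > 0, the only critical point is u = 3/5.
h''(3/5) has the same sign as -5 < 0, so this is a local maximum.
h(3/5) = (5)·e^(-3/5) ≈ 2.7441.

3/5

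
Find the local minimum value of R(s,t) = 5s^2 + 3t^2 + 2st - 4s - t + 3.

123/56

∂R/∂s = 10s + 2t - 4 = 0 and ∂R/∂t = 2s + 6t - 1 = 0, so (s, t) = (11/28, 1/28).
The Hessian has R_{ss} = 10, R_{tt} = 6, R_{st} = 2, giving D = 56 > 0 with R_{ss} > 0, so the point is a local minimum.
R(11/28, 1/28) = 123/56.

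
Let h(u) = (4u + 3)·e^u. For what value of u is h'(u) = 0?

By the product rule, h'(u) = (4u + 7)·e^u. Since e^u > 0, the only critical point is u = -7/4.
h''(-7/4) has the same sign as 4 > 0, so this is a local minimum.
h(-7/4) = (-4)·e^(-7/4) ≈ -0.6951.

-7/4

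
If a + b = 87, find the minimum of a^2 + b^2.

7569/2

With a + b = 87, a^2 + b^2 = a^2 + (87 − a)^2.
The derivative 2a − 2(87 − a) = 4a − 174 vanishes at a = 87/2; second derivative 4 > 0, a minimum.
The minimum is 2·(87/2)^2 = 7569/2.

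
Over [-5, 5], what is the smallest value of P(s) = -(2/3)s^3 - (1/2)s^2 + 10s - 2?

-287/6

The derivative is -2s^2 - s + 10, which vanishes at s = -5/2 and s = 2.
Compare values at every candidate in [-5, 5]: P(-5) = 113/6; P(-5/2) = -473/24; P(2) = 32/3; P(5) = -287/6.
The minimum over the interval is -287/6, attained at s = 5.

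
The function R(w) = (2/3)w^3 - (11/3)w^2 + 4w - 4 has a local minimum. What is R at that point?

Critical points: R'(w) = 2w^2 - (22/3)w + 4 vanishes at w = 2/3, 3.
Second-derivative test with R''(w) = 4w - 22/3: R''(2/3) = -14/3 < 0 ⇒ local maximum; R''(3) = 14/3 > 0 ⇒ local minimum.
So the local minimum value is R(3) = -7.

-7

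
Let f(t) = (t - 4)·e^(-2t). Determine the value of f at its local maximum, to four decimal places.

0.0001

Differentiating with the product rule gives f'(t) = (-2t + 9)·e^(-2t). Since e^(-2t) > 0, the only critical point is t = 9/2.
f''(9/2) has the same sign as -2 < 0, so this is a local maximum.
f(9/2) = (1/2)·e^(-9) ≈ 0.0001.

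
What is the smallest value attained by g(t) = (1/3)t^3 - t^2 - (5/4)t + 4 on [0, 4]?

-1/6

g'(t) = t^2 - 2t - 5/4, whose only zero in [0, 4] is t = 5/2.
Compare values at every candidate in [0, 4]: g(0) = 4, g(5/2) = -1/6, g(4) = 13/3.
Hence the absolute minimum is -1/6 at t = 5/2.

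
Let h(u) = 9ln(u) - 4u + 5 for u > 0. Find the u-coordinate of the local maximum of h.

h'(u) = 9/u − 4 = 0 gives u = 9/4.
h''(u) = -9/u², which is negative for u > 0, so this is a local maximum.
h(9/4) = 9·ln(9/4) - 9 + 5 ≈ 3.2984.

9/4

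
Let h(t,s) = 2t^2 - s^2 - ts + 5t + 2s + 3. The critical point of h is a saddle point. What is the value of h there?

20/9

∂h/∂t = 4t - s + 5 = 0 and ∂h/∂s = -t - 2s + 2 = 0, so (t, s) = (-8/9, 13/9).
The Hessian has h_{tt} = 4, h_{ss} = -2, h_{ts} = -1, giving D = -9 < 0, so the point is a saddle point.
h(-8/9, 13/9) = 20/9.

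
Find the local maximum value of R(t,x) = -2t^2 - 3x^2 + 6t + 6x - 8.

∂R/∂t = -4t + 6 = 0 and ∂R/∂x = -6x + 6 = 0, so (t, x) = (3/2, 1).
The Hessian has R_{tt} = -4, R_{xx} = -6, R_{tx} = 0, giving D = 24 > 0 with R_{tt} < 0, so the point is a local maximum.
R(3/2, 1) = -1/2.

-1/2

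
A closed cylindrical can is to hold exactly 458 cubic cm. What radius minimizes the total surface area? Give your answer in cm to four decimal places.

4.1773

With radius r and height h, πr²h = 458 so h = 458/(πr²), and S(r) = 2πr² + 2πrh = 2πr² + 2·458/r.
S'(r) = 4πr − 2·458/r² = 0 ⇒ r³ = 458/(2π), so r ≈ 4.1773 and h = 2r ≈ 8.3546.
S''(r) = 4π + 4·458/r³ > 0, so this is the minimum; S ≈ 328.9209.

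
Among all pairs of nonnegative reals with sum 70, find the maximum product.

With x + y = 70, the product is P(x) = x(70 − x).
P'(x) = 70 − 2x = 0 gives x = 35; P'' = −2 < 0, so this is the maximum.
P = 35·35 = 1225.

1225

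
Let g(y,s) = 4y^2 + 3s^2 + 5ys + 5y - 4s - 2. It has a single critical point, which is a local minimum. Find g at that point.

-285/23

∂g/∂y = 8y + 5s + 5 = 0 and ∂g/∂s = 5y + 6s - 4 = 0, so (y, s) = (-50/23, 57/23).
The Hessian has g_{yy} = 8, g_{ss} = 6, g_{ys} = 5, giving D = 23 > 0 with g_{yy} > 0, so the point is a local minimum.
g(-50/23, 57/23) = -285/23.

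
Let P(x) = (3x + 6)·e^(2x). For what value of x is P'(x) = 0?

-5/2

By the product rule, P'(x) = (6x + 15)·e^(2x). Since e^(2x) > 0, the only critical point is x = -5/2.
P''(-5/2) has the same sign as 6 > 0, so this is a local minimum.
P(-5/2) = (-3/2)·e^(-5) ≈ -0.0101.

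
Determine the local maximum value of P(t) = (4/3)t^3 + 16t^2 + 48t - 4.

P'(t) = 4t^2 + 32t + 48. Setting P'(t) = 0 gives t ∈ {-6, -2}.
Since P''(t) = 8t + 32, we get P''(-6) = -16 < 0 ⇒ local maximum; P''(-2) = 16 > 0 ⇒ local minimum.
The local maximum is P(-6) = -4.

-4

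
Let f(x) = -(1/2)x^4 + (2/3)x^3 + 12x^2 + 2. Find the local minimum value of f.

Critical points: f'(x) = -2x^3 + 2x^2 + 24x vanishes at x = -3, 0, 4.
f''(x) = -6x^2 + 4x + 24. f''(-3) = -42 < 0 ⇒ local maximum; f''(0) = 24 > 0 ⇒ local minimum; f''(4) = -56 < 0 ⇒ local maximum.
The local minimum is f(0) = 2.

2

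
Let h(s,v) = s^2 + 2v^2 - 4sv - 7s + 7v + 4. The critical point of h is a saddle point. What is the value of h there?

-17/8

∂h/∂s = 2s - 4v - 7 = 0 and ∂h/∂v = -4s + 4v + 7 = 0, so (s, v) = (0, -7/4).
The Hessian has h_{ss} = 2, h_{vv} = 4, h_{sv} = -4, giving D = -8 < 0, so the point is a saddle point.
h(0, -7/4) = -17/8.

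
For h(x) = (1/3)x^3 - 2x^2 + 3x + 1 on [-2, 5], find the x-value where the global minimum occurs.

-2

Differentiating, h'(x) = x^2 - 4x + 3; which vanishes at x = 1 and x = 3.
Candidates: h(-2) = -47/3; h(1) = 7/3; h(3) = 1; h(5) = 23/3.
The minimum over the interval is -47/3, attained at x = -2.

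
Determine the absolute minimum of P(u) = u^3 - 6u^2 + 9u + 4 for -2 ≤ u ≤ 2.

The derivative is 3u^2 - 12u + 9, whose only zero in [-2, 2] is u = 1.
Evaluating at the critical points and endpoints: P(-2) = -46, P(1) = 8, P(2) = 6.
So the minimum is P(-2) = -46.

-46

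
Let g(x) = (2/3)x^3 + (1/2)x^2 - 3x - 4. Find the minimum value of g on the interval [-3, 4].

g'(x) = 2x^2 + x - 3, which vanishes at x = -3/2 and x = 1.
Compare values at every candidate in [-3, 4]: g(-3) = -17/2; g(-3/2) = -5/8; g(1) = -35/6; g(4) = 104/3.
So the minimum is g(-3) = -17/2.

-17/2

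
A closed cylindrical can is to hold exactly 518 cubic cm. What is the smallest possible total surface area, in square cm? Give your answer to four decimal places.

With radius r and height h, πr²h = 518 so h = 518/(πr²), and S(r) = 2πr² + 2πrh = 2πr² + 2·518/r.
S'(r) = 4πr − 2·518/r² = 0 ⇒ r³ = 518/(2π), so r ≈ 4.3523 and h = 2r ≈ 8.7046.
S''(r) = 4π + 4·518/r³ > 0, so this is the minimum; S ≈ 357.0544.

357.0544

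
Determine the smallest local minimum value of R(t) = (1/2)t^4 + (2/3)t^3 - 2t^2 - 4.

R'(t) = 2t^3 + 2t^2 - 4t = 0 at t = -2, 0, 1.
Since R''(t) = 6t^2 + 4t - 4, we get R''(-2) = 12 > 0 ⇒ local minimum; R''(0) = -4 < 0 ⇒ local maximum; R''(1) = 6 > 0 ⇒ local minimum.
The smallest local minimum is R(-2) = -28/3.

-28/3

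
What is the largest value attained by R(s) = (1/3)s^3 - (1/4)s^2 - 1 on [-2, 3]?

Differentiating, R'(s) = s^2 - (1/2)s; which vanishes at s = 0 and s = 1/2.
Candidates: R(-2) = -14/3, R(0) = -1, R(1/2) = -49/48, R(3) = 23/4.
So the maximum is R(3) = 23/4.

23/4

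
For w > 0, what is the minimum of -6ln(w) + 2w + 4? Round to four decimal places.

g'(w) = -6/w + 2 = 0 gives w = 3.
g''(w) = 6/w², which is positive for w > 0, so this is a local minimum.
g(3) = -6·ln(3) + 6 + 4 ≈ 3.4083.

3.4083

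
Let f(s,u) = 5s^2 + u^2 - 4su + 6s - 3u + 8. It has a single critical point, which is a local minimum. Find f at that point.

23/4

∂f/∂s = 10s - 4u + 6 = 0 and ∂f/∂u = -4s + 2u - 3 = 0, so (s, u) = (0, 3/2).
The Hessian has f_{ss} = 10, f_{uu} = 2, f_{su} = -4, giving D = 4 > 0 with f_{ss} > 0, so the point is a local minimum.
f(0, 3/2) = 23/4.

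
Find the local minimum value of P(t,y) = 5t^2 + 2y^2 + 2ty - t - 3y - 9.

-365/36

∂P/∂t = 10t + 2y - 1 = 0 and ∂P/∂y = 2t + 4y - 3 = 0, so (t, y) = (-1/18, 7/9).
The Hessian has P_{tt} = 10, P_{yy} = 4, P_{ty} = 2, giving D = 36 > 0 with P_{tt} > 0, so the point is a local minimum.
P(-1/18, 7/9) = -365/36.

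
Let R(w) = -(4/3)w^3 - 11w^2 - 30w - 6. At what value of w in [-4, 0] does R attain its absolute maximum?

-4

The derivative is -4w^2 - 22w - 30, which vanishes at w = -3 and w = -5/2.
Compare values at every candidate in [-4, 0]: R(-4) = 70/3,  R(-3) = 21,  R(-5/2) = 253/12,  R(0) = -6.
The maximum over the interval is 70/3, attained at w = -4.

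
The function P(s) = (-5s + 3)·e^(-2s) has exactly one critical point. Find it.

11/10

By the product rule, P'(s) = (10s - 11)·e^(-2s). Since e^(-2s) > 0, the only critical point is s = 11/10.
P''(11/10) has the same sign as 10 > 0, so this is a local minimum.
P(11/10) = (-5/2)·e^(-11/5) ≈ -0.2770.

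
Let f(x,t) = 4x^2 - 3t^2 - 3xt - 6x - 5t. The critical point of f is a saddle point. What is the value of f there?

∂f/∂x = 8x - 3t - 6 = 0 and ∂f/∂t = -3x - 6t - 5 = 0, so (x, t) = (7/19, -58/57).
The Hessian has f_{xx} = 8, f_{tt} = -6, f_{xt} = -3, giving D = -57 < 0, so the point is a saddle point.
f(7/19, -58/57) = 82/57.

82/57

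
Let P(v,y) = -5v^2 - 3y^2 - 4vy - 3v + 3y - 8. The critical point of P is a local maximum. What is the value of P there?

-61/11

∂P/∂v = -10v - 4y - 3 = 0 and ∂P/∂y = -4v - 6y + 3 = 0, so (v, y) = (-15/22, 21/22).
The Hessian has P_{vv} = -10, P_{yy} = -6, P_{vy} = -4, giving D = 44 > 0 with P_{vv} < 0, so the point is a local maximum.
P(-15/22, 21/22) = -61/11.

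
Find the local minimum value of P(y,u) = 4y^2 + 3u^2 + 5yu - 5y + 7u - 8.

∂P/∂y = 8y + 5u - 5 = 0 and ∂P/∂u = 5y + 6u + 7 = 0, so (y, u) = (65/23, -81/23).
The Hessian has P_{yy} = 8, P_{uu} = 6, P_{yu} = 5, giving D = 23 > 0 with P_{yy} > 0, so the point is a local minimum.
P(65/23, -81/23) = -630/23.

-630/23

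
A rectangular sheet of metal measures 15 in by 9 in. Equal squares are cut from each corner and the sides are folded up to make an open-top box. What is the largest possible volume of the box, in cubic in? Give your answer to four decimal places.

With cut size x, the volume is V(x) = x(15 − 2x)(9 − 2x) for 0 < x < 4.5.
V'(x) = 12x^2 − 96x + 135. Setting V'(x) = 0 gives x ≈ 1.8206 (the root in (0, 4.5)).
V''(x) = 24x − 96 is negative there, so this is the maximum; V ≈ 110.8191.

110.8191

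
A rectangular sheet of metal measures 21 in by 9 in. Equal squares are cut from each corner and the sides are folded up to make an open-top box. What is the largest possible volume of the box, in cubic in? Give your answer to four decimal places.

With cut size x, the volume is V(x) = x(21 − 2x)(9 − 2x) for 0 < x < 4.5.
V'(x) = 12x^2 − 120x + 189. Setting V'(x) = 0 gives x ≈ 1.9586 (the root in (0, 4.5)).
V''(x) = 24x − 120 is negative there, so this is the maximum; V ≈ 170.0622.

170.0622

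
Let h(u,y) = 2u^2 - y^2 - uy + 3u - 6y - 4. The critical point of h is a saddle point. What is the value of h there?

∂h/∂u = 4u - y + 3 = 0 and ∂h/∂y = -u - 2y - 6 = 0, so (u, y) = (-4/3, -7/3).
The Hessian has h_{uu} = 4, h_{yy} = -2, h_{uy} = -1, giving D = -9 < 0, so the point is a saddle point.
h(-4/3, -7/3) = 1.

1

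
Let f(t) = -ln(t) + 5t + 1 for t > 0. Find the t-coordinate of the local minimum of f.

1/5

f'(t) = -1/t + 5 = 0 gives t = 1/5.
f''(t) = 1/t², which is positive for t > 0, so this is a local minimum.
f(1/5) = -1·ln(1/5) + 1 + 1 ≈ 3.6094.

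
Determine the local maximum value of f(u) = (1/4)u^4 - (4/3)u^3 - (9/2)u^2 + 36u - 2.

199/4

f'(u) = u^3 - 4u^2 - 9u + 36 = 0 at u = -3, 3, 4.
Second-derivative test with f''(u) = 3u^2 - 8u - 9: f''(-3) = 42 > 0 ⇒ local minimum; f''(3) = -6 < 0 ⇒ local maximum; f''(4) = 7 > 0 ⇒ local minimum.
Thus f has its local maximum at u = 3, with value 199/4.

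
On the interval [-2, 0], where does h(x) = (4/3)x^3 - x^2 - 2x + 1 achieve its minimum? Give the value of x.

The derivative is 4x^2 - 2x - 2, whose only zero in [-2, 0] is x = -1/2.
Evaluating at the critical points and endpoints: h(-2) = -29/3, h(-1/2) = 19/12, h(0) = 1.
So the minimum is h(-2) = -29/3.

-2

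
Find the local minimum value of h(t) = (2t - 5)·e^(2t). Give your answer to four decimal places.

Differentiating with the product rule gives h'(t) = (4t - 8)·e^(2t). Since e^(2t) > 0, the only critical point is t = 2.
h''(2) has the same sign as 4 > 0, so this is a local minimum.
h(2) = (-1)·e^(4) ≈ -54.5982.

-54.5982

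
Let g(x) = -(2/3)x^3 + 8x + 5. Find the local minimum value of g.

g'(x) = -2x^2 + 8. Setting g'(x) = 0 gives x ∈ {-2, 2}.
Since g''(x) = -4x, we get g''(-2) = 8 > 0 ⇒ local minimum; g''(2) = -8 < 0 ⇒ local maximum.
Thus g has its local minimum at x = -2, with value -17/3.

-17/3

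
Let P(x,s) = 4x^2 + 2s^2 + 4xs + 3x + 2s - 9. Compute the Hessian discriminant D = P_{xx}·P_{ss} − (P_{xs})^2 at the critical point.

∂P/∂x = 8x + 4s + 3 = 0 and ∂P/∂s = 4x + 4s + 2 = 0, so (x, s) = (-1/4, -1/4).
The Hessian has P_{xx} = 8, P_{ss} = 4, P_{xs} = 4, giving D = 16 > 0 with P_{xx} > 0, so the point is a local minimum.
D = (8)·(4) − (4)^2 = 16.

16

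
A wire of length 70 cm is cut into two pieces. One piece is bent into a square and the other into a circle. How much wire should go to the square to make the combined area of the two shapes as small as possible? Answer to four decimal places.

Let x be the length used for the square. Square side x/4; circle radius (70−x)/(2π).
A(x) = (x/4)² + π·((70−x)/(2π))² = x²/16 + (70−x)²/(4π) for 0 ≤ x ≤ 70. A'(x) = x/8 − (70−x)/(2π) = 0 gives x = 4·70/(π+4) ≈ 39.2069.
A'' = 1/8 + 1/(2π) > 0, so this gives the minimum combined area; x ≈ 39.2069 cm to the square.

39.2069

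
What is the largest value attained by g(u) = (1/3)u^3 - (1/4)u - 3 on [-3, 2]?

g'(u) = u^2 - 1/4, which vanishes at u = -1/2 and u = 1/2.
Compare values at every candidate in [-3, 2]: g(-3) = -45/4,  g(-1/2) = -35/12,  g(1/2) = -37/12,  g(2) = -5/6.
So the maximum is g(2) = -5/6.

-5/6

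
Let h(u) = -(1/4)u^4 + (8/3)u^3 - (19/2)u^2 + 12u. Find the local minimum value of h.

9/4

h'(u) = -u^3 + 8u^2 - 19u + 12. Setting h'(u) = 0 gives u ∈ {1, 3, 4}.
Second-derivative test with h''(u) = -3u^2 + 16u - 19: h''(1) = -6 < 0 ⇒ local maximum; h''(3) = 2 > 0 ⇒ local minimum; h''(4) = -3 < 0 ⇒ local maximum.
So the local minimum value is h(3) = 9/4.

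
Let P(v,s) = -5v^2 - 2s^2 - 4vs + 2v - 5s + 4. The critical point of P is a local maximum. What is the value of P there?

269/24

∂P/∂v = -10v - 4s + 2 = 0 and ∂P/∂s = -4v - 4s - 5 = 0, so (v, s) = (7/6, -29/12).
The Hessian has P_{vv} = -10, P_{ss} = -4, P_{vs} = -4, giving D = 24 > 0 with P_{vv} < 0, so the point is a local maximum.
P(7/6, -29/12) = 269/24.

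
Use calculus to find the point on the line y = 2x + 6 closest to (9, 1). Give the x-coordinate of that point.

Minimize D(x)^2 = (x - 9)^2 + (2x + 5)^2.
d/dx[D^2] = 2(x - 9) + 2·2·(2x + 5) = 0 ⇒ x = -1/5.
Then y = 28/5 and the distance is √(529/5) ≈ 10.2859.

-1/5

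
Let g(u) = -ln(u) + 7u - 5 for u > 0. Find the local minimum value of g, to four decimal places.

g'(u) = -1/u + 7 = 0 gives u = 1/7.
g''(u) = 1/u², which is positive for u > 0, so this is a local minimum.
g(1/7) = -1·ln(1/7) + 1 - 5 ≈ -2.0541.

-2.0541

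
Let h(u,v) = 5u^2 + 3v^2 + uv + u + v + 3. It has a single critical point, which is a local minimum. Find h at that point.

∂h/∂u = 10u + v + 1 = 0 and ∂h/∂v = u + 6v + 1 = 0, so (u, v) = (-5/59, -9/59).
The Hessian has h_{uu} = 10, h_{vv} = 6, h_{uv} = 1, giving D = 59 > 0 with h_{uu} > 0, so the point is a local minimum.
h(-5/59, -9/59) = 170/59.

170/59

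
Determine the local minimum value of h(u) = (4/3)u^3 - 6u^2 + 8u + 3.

17/3

Critical points: h'(u) = 4u^2 - 12u + 8 vanishes at u = 1, 2.
Since h''(u) = 8u - 12, we get h''(1) = -4 < 0 ⇒ local maximum; h''(2) = 4 > 0 ⇒ local minimum.
So the local minimum value is h(2) = 17/3.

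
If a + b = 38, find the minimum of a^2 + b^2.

With a + b = 38, a^2 + b^2 = a^2 + (38 − a)^2.
The derivative 2a − 2(38 − a) = 4a − 76 vanishes at a = 19; second derivative 4 > 0, a minimum.
The minimum is 2·(19)^2 = 722.

722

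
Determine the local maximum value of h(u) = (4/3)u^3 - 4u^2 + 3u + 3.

h'(u) = 4u^2 - 8u + 3. Setting h'(u) = 0 gives u ∈ {1/2, 3/2}.
Second-derivative test with h''(u) = 8u - 8: h''(1/2) = -4 < 0 ⇒ local maximum; h''(3/2) = 4 > 0 ⇒ local minimum.
Thus h has its local maximum at u = 1/2, with value 11/3.

11/3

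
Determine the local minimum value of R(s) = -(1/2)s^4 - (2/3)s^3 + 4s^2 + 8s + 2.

-11/6

R'(s) = -2s^3 - 2s^2 + 8s + 8 = 0 at s = -2, -1, 2.
Since R''(s) = -6s^2 - 4s + 8, we get R''(-2) = -8 < 0 ⇒ local maximum; R''(-1) = 6 > 0 ⇒ local minimum; R''(2) = -24 < 0 ⇒ local maximum.
So the local minimum value is R(-1) = -11/6.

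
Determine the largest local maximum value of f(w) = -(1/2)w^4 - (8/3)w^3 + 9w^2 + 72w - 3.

363/2

f'(w) = -2w^3 - 8w^2 + 18w + 72. Setting f'(w) = 0 gives w ∈ {-4, -3, 3}.
Since f''(w) = -6w^2 - 16w + 18, we get f''(-4) = -14 < 0 ⇒ local maximum; f''(-3) = 12 > 0 ⇒ local minimum; f''(3) = -84 < 0 ⇒ local maximum.
Thus f has its largest local maximum at w = 3, with value 363/2.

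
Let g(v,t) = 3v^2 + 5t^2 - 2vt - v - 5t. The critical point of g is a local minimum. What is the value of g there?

-45/28

∂g/∂v = 6v - 2t - 1 = 0 and ∂g/∂t = -2v + 10t - 5 = 0, so (v, t) = (5/14, 4/7).
The Hessian has g_{vv} = 6, g_{tt} = 10, g_{vt} = -2, giving D = 56 > 0 with g_{vv} > 0, so the point is a local minimum.
g(5/14, 4/7) = -45/28.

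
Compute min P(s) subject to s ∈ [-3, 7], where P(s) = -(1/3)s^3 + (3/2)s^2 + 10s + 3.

-25/3

P'(s) = -s^2 + 3s + 10, which vanishes at s = -2 and s = 5.
Evaluating at the critical points and endpoints: P(-3) = -9/2,  P(-2) = -25/3,  P(5) = 293/6,  P(7) = 193/6.
The minimum over the interval is -25/3, attained at s = -2.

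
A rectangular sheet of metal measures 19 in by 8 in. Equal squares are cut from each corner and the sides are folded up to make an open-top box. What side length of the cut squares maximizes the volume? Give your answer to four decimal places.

With cut size x, the volume is V(x) = x(19 − 2x)(8 − 2x) for 0 < x < 4.
V'(x) = 12x^2 − 108x + 152. Setting V'(x) = 0 gives x ≈ 1.7462 (the root in (0, 4)).
V''(x) = 24x − 108 is negative there, so this is the maximum; V ≈ 122.0630.

1.7462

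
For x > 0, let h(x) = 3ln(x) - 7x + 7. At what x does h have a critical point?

3/7

h'(x) = 3/x − 7 = 0 gives x = 3/7.
h''(x) = -3/x², which is negative for x > 0, so this is a local maximum.
h(3/7) = 3·ln(3/7) - 3 + 7 ≈ 1.4581.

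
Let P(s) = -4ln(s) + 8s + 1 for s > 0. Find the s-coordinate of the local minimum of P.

P'(s) = -4/s + 8 = 0 gives s = 1/2.
P''(s) = 4/s², which is positive for s > 0, so this is a local minimum.
P(1/2) = -4·ln(1/2) + 4 + 1 ≈ 7.7726.

1/2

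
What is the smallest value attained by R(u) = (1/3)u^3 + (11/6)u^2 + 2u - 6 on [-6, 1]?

-24

R'(u) = u^2 + (11/3)u + 2, which vanishes at u = -3 and u = -2/3.
Compare values at every candidate in [-6, 1]: R(-6) = -24; R(-3) = -9/2; R(-2/3) = -536/81; R(1) = -11/6.
Hence the absolute minimum is -24 at u = -6.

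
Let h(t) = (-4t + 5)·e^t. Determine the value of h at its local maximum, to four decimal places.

5.1361

Differentiating with the product rule gives h'(t) = (-4t + 1)·e^t. Since e^t > 0, the only critical point is t = 1/4.
h''(1/4) has the same sign as -4 < 0, so this is a local maximum.
h(1/4) = (4)·e^(1/4) ≈ 5.1361.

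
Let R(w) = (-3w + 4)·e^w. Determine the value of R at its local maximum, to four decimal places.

4.1868

By the product rule, R'(w) = (-3w + 1)·e^w. Since e^w > 0, the only critical point is w = 1/3.
R''(1/3) has the same sign as -3 < 0, so this is a local maximum.
R(1/3) = (3)·e^(1/3) ≈ 4.1868.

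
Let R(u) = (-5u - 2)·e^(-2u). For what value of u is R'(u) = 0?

Differentiating with the product rule gives R'(u) = (10u - 1)·e^(-2u). Since e^(-2u) > 0, the only critical point is u = 1/10.
R''(1/10) has the same sign as 10 > 0, so this is a local minimum.
R(1/10) = (-5/2)·e^(-1/5) ≈ -2.0468.

1/10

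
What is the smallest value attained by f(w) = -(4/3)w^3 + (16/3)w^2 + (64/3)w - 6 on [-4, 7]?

Differentiating, f'(w) = -4w^2 + (32/3)w + 64/3; which vanishes at w = -4/3 and w = 4.
Candidates: f(-4) = 238/3,  f(-4/3) = -1766/81,  f(4) = 238/3,  f(7) = -158/3.
So the minimum is f(7) = -158/3.

-158/3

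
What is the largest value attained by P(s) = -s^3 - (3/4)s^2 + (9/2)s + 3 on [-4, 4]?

P'(s) = -3s^2 - (3/2)s + 9/2, which vanishes at s = -3/2 and s = 1.
Compare values at every candidate in [-4, 4]: P(-4) = 37,  P(-3/2) = -33/16,  P(1) = 23/4,  P(4) = -55.
Hence the absolute maximum is 37 at s = -4.

37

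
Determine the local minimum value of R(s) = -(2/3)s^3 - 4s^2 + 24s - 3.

Critical points: R'(s) = -2s^2 - 8s + 24 vanishes at s = -6, 2.
Since R''(s) = -4s - 8, we get R''(-6) = 16 > 0 ⇒ local minimum; R''(2) = -16 < 0 ⇒ local maximum.
So the local minimum value is R(-6) = -147.

-147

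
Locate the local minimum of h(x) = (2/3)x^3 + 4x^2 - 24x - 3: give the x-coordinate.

2

h'(x) = 2x^2 + 8x - 24. Setting h'(x) = 0 gives x ∈ {-6, 2}.
Second-derivative test with h''(x) = 4x + 8: h''(-6) = -16 < 0 ⇒ local maximum; h''(2) = 16 > 0 ⇒ local minimum.
Thus h has its local minimum at x = 2, with value -89/3.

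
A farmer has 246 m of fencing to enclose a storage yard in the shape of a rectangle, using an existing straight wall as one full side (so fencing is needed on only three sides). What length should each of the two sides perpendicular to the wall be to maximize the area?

Let the sides perpendicular to the wall have length x and the parallel side y, so 2x + y = 246 and the area is A = xy = x(246 − 2x).
A'(x) = 246 − 4x = 0 gives x = 123/2, and A''(x) = −4 < 0 confirms a maximum.
Then y = 246 − 2·123/2 = 123 and A = 15129/2.

123/2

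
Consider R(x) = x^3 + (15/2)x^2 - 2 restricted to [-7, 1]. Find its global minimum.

-2

The derivative is 3x^2 + 15x, which vanishes at x = -5 and x = 0.
Compare values at every candidate in [-7, 1]: R(-7) = 45/2, R(-5) = 121/2, R(0) = -2, R(1) = 13/2.
Hence the absolute minimum is -2 at x = 0.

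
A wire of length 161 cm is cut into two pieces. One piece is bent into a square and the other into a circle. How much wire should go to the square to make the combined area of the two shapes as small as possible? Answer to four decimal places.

Let x be the length used for the square. Square side x/4; circle radius (161−x)/(2π).
A(x) = (x/4)² + π·((161−x)/(2π))² = x²/16 + (161−x)²/(4π) for 0 ≤ x ≤ 161. A'(x) = x/8 − (161−x)/(2π) = 0 gives x = 4·161/(π+4) ≈ 90.1760.
A'' = 1/8 + 1/(2π) > 0, so this gives the minimum combined area; x ≈ 90.1760 cm to the square.

90.1760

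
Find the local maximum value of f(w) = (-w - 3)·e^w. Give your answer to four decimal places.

By the product rule, f'(w) = (-w - 4)·e^w. Since e^w > 0, the only critical point is w = -4.
f''(-4) has the same sign as -1 < 0, so this is a local maximum.
f(-4) = (1)·e^(-4) ≈ 0.0183.

0.0183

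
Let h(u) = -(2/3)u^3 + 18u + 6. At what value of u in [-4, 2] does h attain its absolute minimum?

-3

Differentiating, h'(u) = -2u^2 + 18; whose only zero in [-4, 2] is u = -3.
Compare values at every candidate in [-4, 2]: h(-4) = -70/3; h(-3) = -30; h(2) = 110/3.
Hence the absolute minimum is -30 at u = -3.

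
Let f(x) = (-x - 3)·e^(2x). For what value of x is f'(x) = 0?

Differentiating with the product rule gives f'(x) = (-2x - 7)·e^(2x). Since e^(2x) > 0, the only critical point is x = -7/2.
f''(-7/2) has the same sign as -2 < 0, so this is a local maximum.
f(-7/2) = (1/2)·e^(-7) ≈ 0.0005.

-7/2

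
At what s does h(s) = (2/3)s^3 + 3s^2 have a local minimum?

0

h'(s) = 2s^2 + 6s. Setting h'(s) = 0 gives s ∈ {-3, 0}.
h''(s) = 4s + 6. h''(-3) = -6 < 0 ⇒ local maximum; h''(0) = 6 > 0 ⇒ local minimum.
The local minimum is h(0) = 0.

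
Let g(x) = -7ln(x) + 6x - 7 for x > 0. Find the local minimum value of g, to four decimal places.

g'(x) = -7/x + 6 = 0 gives x = 7/6.
g''(x) = 7/x², which is positive for x > 0, so this is a local minimum.
g(7/6) = -7·ln(7/6) + 7 - 7 ≈ -1.0791.

-1.0791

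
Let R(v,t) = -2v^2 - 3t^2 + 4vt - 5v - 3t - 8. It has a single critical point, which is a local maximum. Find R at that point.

89/8

∂R/∂v = -4v + 4t - 5 = 0 and ∂R/∂t = 4v - 6t - 3 = 0, so (v, t) = (-21/4, -4).
The Hessian has R_{vv} = -4, R_{tt} = -6, R_{vt} = 4, giving D = 8 > 0 with R_{vv} < 0, so the point is a local maximum.
R(-21/4, -4) = 89/8.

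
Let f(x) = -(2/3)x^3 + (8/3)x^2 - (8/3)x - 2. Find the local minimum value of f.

f'(x) = -2x^2 + (16/3)x - 8/3 = 0 at x = 2/3, 2.
f''(x) = -4x + 16/3. f''(2/3) = 8/3 > 0 ⇒ local minimum; f''(2) = -8/3 < 0 ⇒ local maximum.
Thus f has its local minimum at x = 2/3, with value -226/81.

-226/81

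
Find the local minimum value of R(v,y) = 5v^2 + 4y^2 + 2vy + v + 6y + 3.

14/19

∂R/∂v = 10v + 2y + 1 = 0 and ∂R/∂y = 2v + 8y + 6 = 0, so (v, y) = (1/19, -29/38).
The Hessian has R_{vv} = 10, R_{yy} = 8, R_{vy} = 2, giving D = 76 > 0 with R_{vv} > 0, so the point is a local minimum.
R(1/19, -29/38) = 14/19.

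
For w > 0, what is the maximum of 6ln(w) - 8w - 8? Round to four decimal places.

-15.7261

f'(w) = 6/w − 8 = 0 gives w = 3/4.
f''(w) = -6/w², which is negative for w > 0, so this is a local maximum.
f(3/4) = 6·ln(3/4) - 6 - 8 ≈ -15.7261.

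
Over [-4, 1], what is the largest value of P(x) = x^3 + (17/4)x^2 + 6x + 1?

The derivative is 3x^2 + (17/2)x + 6, which vanishes at x = -3/2 and x = -4/3.
Candidates: P(-4) = -19; P(-3/2) = -29/16; P(-4/3) = -49/27; P(1) = 49/4.
So the maximum is P(1) = 49/4.

49/4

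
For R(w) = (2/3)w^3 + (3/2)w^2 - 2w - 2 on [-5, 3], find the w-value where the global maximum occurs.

R'(w) = 2w^2 + 3w - 2, which vanishes at w = -2 and w = 1/2.
Candidates: R(-5) = -227/6, R(-2) = 8/3, R(1/2) = -61/24, R(3) = 47/2.
So the maximum is R(3) = 47/2.

3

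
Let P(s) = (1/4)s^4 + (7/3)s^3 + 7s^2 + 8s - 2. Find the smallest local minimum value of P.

-22/3

P'(s) = s^3 + 7s^2 + 14s + 8 = 0 at s = -4, -2, -1.
P''(s) = 3s^2 + 14s + 14. P''(-4) = 6 > 0 ⇒ local minimum; P''(-2) = -2 < 0 ⇒ local maximum; P''(-1) = 3 > 0 ⇒ local minimum.
So the smallest local minimum value is P(-4) = -22/3.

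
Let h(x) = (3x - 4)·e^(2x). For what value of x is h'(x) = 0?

Differentiating with the product rule gives h'(x) = (6x - 5)·e^(2x). Since e^(2x) > 0, the only critical point is x = 5/6.
h''(5/6) has the same sign as 6 > 0, so this is a local minimum.
h(5/6) = (-3/2)·e^(5/3) ≈ -7.9417.

5/6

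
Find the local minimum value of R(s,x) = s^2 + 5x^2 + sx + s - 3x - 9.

-188/19

∂R/∂s = 2s + x + 1 = 0 and ∂R/∂x = s + 10x - 3 = 0, so (s, x) = (-13/19, 7/19).
The Hessian has R_{ss} = 2, R_{xx} = 10, R_{sx} = 1, giving D = 19 > 0 with R_{ss} > 0, so the point is a local minimum.
R(-13/19, 7/19) = -188/19.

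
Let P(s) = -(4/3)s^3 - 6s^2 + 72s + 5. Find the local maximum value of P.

Critical points: P'(s) = -4s^2 - 12s + 72 vanishes at s = -6, 3.
Since P''(s) = -8s - 12, we get P''(-6) = 36 > 0 ⇒ local minimum; P''(3) = -36 < 0 ⇒ local maximum.
Thus P has its local maximum at s = 3, with value 131.

131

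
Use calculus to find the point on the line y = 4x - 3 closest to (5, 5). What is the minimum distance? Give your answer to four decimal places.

2.9104

Minimize D(x)^2 = (x - 5)^2 + (4x - 8)^2.
d/dx[D^2] = 2(x - 5) + 2·4·(4x - 8) = 0 ⇒ x = 37/17.
Then y = 97/17 and the distance is √(144/17) ≈ 2.9104.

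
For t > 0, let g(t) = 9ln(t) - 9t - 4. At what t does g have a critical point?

1

g'(t) = 9/t − 9 = 0 gives t = 1.
g''(t) = -9/t², which is negative for t > 0, so this is a local maximum.
g(1) = 9·ln(1) - 9 - 4 ≈ -13.0000.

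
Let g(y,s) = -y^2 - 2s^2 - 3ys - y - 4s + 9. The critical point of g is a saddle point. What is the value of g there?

∂g/∂y = -2y - 3s - 1 = 0 and ∂g/∂s = -3y - 4s - 4 = 0, so (y, s) = (-8, 5).
The Hessian has g_{yy} = -2, g_{ss} = -4, g_{ys} = -3, giving D = -1 < 0, so the point is a saddle point.
g(-8, 5) = 3.

3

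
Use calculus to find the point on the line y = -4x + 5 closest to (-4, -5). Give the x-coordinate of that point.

36/17

Minimize D(x)^2 = (x + 4)^2 + (-4x + 10)^2.
d/dx[D^2] = 2(x + 4) + 2·(-4)·(-4x + 10) = 0 ⇒ x = 36/17.
Then y = -59/17 and the distance is √(676/17) ≈ 6.3059.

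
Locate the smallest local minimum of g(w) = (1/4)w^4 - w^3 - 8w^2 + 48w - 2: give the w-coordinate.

-4

g'(w) = w^3 - 3w^2 - 16w + 48. Setting g'(w) = 0 gives w ∈ {-4, 3, 4}.
g''(w) = 3w^2 - 6w - 16. g''(-4) = 56 > 0 ⇒ local minimum; g''(3) = -7 < 0 ⇒ local maximum; g''(4) = 8 > 0 ⇒ local minimum.
Thus g has its smallest local minimum at w = -4, with value -194.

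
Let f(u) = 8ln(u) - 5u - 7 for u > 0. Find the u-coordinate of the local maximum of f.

8/5

f'(u) = 8/u − 5 = 0 gives u = 8/5.
f''(u) = -8/u², which is negative for u > 0, so this is a local maximum.
f(8/5) = 8·ln(8/5) - 8 - 7 ≈ -11.2400.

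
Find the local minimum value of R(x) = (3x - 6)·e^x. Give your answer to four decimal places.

Differentiating with the product rule gives R'(x) = (3x - 3)·e^x. Since e^x > 0, the only critical point is x = 1.
R''(1) has the same sign as 3 > 0, so this is a local minimum.
R(1) = (-3)·e^(1) ≈ -8.1548.

-8.1548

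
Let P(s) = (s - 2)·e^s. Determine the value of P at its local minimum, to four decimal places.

By the product rule, P'(s) = (s - 1)·e^s. Since e^s > 0, the only critical point is s = 1.
P''(1) has the same sign as 1 > 0, so this is a local minimum.
P(1) = (-1)·e^(1) ≈ -2.7183.

-2.7183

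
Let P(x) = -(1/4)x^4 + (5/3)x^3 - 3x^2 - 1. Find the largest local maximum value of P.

-1

P'(x) = -x^3 + 5x^2 - 6x = 0 at x = 0, 2, 3.
P''(x) = -3x^2 + 10x - 6. P''(0) = -6 < 0 ⇒ local maximum; P''(2) = 2 > 0 ⇒ local minimum; P''(3) = -3 < 0 ⇒ local maximum.
Thus P has its largest local maximum at x = 0, with value -1.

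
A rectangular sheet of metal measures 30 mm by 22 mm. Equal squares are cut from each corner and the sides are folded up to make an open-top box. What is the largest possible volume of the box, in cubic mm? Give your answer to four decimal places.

With cut size x, the volume is V(x) = x(30 − 2x)(22 − 2x) for 0 < x < 11.
V'(x) = 12x^2 − 208x + 660. Setting V'(x) = 0 gives x ≈ 4.1821 (the root in (0, 11)).
V''(x) = 24x − 208 is negative there, so this is the maximum; V ≈ 1233.8092.

1233.8092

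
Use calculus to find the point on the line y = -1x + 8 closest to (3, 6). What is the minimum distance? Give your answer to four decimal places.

0.7071

Minimize D(x)^2 = (x - 3)^2 + (-x + 2)^2.
d/dx[D^2] = 2(x - 3) + 2·(-1)·(-x + 2) = 0 ⇒ x = 5/2.
Then y = 11/2 and the distance is √(1/2) ≈ 0.7071.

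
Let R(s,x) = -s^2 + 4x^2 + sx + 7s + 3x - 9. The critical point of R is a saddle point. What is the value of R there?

∂R/∂s = -2s + x + 7 = 0 and ∂R/∂x = s + 8x + 3 = 0, so (s, x) = (53/17, -13/17).
The Hessian has R_{ss} = -2, R_{xx} = 8, R_{sx} = 1, giving D = -17 < 0, so the point is a saddle point.
R(53/17, -13/17) = 13/17.

13/17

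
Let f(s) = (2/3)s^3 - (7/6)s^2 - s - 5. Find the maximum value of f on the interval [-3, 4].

15

f'(s) = 2s^2 - (7/3)s - 1, which vanishes at s = -1/3 and s = 3/2.
Evaluating at the critical points and endpoints: f(-3) = -61/2; f(-1/3) = -781/162; f(3/2) = -55/8; f(4) = 15.
Hence the absolute maximum is 15 at s = 4.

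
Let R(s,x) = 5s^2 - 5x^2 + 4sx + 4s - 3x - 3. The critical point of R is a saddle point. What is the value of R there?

∂R/∂s = 10s + 4x + 4 = 0 and ∂R/∂x = 4s - 10x - 3 = 0, so (s, x) = (-7/29, -23/58).
The Hessian has R_{ss} = 10, R_{xx} = -10, R_{sx} = 4, giving D = -116 < 0, so the point is a saddle point.
R(-7/29, -23/58) = -335/116.

-335/116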